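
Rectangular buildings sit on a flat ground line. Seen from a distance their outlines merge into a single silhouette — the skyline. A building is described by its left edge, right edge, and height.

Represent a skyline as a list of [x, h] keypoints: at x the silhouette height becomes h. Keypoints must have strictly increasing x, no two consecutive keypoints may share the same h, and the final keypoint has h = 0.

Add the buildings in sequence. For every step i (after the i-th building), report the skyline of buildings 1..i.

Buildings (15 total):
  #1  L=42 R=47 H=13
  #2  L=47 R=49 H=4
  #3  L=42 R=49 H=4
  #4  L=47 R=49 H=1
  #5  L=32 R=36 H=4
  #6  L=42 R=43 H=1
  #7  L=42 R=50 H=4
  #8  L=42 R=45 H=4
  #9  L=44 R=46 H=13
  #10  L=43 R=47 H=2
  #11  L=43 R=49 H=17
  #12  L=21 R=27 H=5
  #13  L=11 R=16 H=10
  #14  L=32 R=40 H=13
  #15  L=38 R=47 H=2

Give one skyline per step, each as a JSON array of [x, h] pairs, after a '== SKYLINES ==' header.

== SKYLINES ==
[[42,13],[47,0]]
[[42,13],[47,4],[49,0]]
[[42,13],[47,4],[49,0]]
[[42,13],[47,4],[49,0]]
[[32,4],[36,0],[42,13],[47,4],[49,0]]
[[32,4],[36,0],[42,13],[47,4],[49,0]]
[[32,4],[36,0],[42,13],[47,4],[50,0]]
[[32,4],[36,0],[42,13],[47,4],[50,0]]
[[32,4],[36,0],[42,13],[47,4],[50,0]]
[[32,4],[36,0],[42,13],[47,4],[50,0]]
[[32,4],[36,0],[42,13],[43,17],[49,4],[50,0]]
[[21,5],[27,0],[32,4],[36,0],[42,13],[43,17],[49,4],[50,0]]
[[11,10],[16,0],[21,5],[27,0],[32,4],[36,0],[42,13],[43,17],[49,4],[50,0]]
[[11,10],[16,0],[21,5],[27,0],[32,13],[40,0],[42,13],[43,17],[49,4],[50,0]]
[[11,10],[16,0],[21,5],[27,0],[32,13],[40,2],[42,13],[43,17],[49,4],[50,0]]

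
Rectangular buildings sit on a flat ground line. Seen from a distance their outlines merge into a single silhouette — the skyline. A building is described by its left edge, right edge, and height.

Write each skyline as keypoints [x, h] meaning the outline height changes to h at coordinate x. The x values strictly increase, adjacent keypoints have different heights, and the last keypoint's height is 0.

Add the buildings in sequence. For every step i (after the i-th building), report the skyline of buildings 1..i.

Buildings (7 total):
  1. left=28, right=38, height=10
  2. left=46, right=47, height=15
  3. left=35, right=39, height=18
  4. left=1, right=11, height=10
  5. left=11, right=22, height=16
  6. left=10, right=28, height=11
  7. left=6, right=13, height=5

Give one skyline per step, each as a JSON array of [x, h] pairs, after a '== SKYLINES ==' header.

== SKYLINES ==
[[28,10],[38,0]]
[[28,10],[38,0],[46,15],[47,0]]
[[28,10],[35,18],[39,0],[46,15],[47,0]]
[[1,10],[11,0],[28,10],[35,18],[39,0],[46,15],[47,0]]
[[1,10],[11,16],[22,0],[28,10],[35,18],[39,0],[46,15],[47,0]]
[[1,10],[10,11],[11,16],[22,11],[28,10],[35,18],[39,0],[46,15],[47,0]]
[[1,10],[10,11],[11,16],[22,11],[28,10],[35,18],[39,0],[46,15],[47,0]]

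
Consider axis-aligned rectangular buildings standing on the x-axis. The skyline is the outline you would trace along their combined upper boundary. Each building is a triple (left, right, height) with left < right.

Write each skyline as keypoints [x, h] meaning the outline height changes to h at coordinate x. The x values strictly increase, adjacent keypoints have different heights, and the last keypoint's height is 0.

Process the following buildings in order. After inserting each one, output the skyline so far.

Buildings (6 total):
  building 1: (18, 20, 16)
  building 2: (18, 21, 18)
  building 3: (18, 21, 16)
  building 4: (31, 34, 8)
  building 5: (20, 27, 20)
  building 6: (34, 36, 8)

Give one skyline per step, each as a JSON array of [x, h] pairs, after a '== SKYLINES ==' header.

== SKYLINES ==
[[18,16],[20,0]]
[[18,18],[21,0]]
[[18,18],[21,0]]
[[18,18],[21,0],[31,8],[34,0]]
[[18,18],[20,20],[27,0],[31,8],[34,0]]
[[18,18],[20,20],[27,0],[31,8],[36,0]]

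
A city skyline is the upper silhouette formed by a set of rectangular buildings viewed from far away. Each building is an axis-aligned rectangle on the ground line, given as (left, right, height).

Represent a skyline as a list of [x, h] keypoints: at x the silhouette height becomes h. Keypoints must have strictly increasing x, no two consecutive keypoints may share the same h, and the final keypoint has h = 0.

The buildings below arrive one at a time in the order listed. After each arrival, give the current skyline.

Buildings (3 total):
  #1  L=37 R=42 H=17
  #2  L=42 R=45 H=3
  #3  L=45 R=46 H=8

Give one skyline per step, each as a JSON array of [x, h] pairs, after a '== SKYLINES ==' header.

== SKYLINES ==
[[37,17],[42,0]]
[[37,17],[42,3],[45,0]]
[[37,17],[42,3],[45,8],[46,0]]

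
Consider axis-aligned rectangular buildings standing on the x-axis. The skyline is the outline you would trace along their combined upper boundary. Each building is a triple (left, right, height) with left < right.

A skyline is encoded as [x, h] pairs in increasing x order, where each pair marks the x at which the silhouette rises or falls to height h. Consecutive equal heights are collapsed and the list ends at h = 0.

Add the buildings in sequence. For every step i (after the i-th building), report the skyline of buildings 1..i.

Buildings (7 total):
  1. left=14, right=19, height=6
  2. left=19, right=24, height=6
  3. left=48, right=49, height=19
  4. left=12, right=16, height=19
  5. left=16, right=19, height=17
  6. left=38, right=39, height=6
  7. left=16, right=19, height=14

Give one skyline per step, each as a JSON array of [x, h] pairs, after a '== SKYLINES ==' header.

== SKYLINES ==
[[14,6],[19,0]]
[[14,6],[24,0]]
[[14,6],[24,0],[48,19],[49,0]]
[[12,19],[16,6],[24,0],[48,19],[49,0]]
[[12,19],[16,17],[19,6],[24,0],[48,19],[49,0]]
[[12,19],[16,17],[19,6],[24,0],[38,6],[39,0],[48,19],[49,0]]
[[12,19],[16,17],[19,6],[24,0],[38,6],[39,0],[48,19],[49,0]]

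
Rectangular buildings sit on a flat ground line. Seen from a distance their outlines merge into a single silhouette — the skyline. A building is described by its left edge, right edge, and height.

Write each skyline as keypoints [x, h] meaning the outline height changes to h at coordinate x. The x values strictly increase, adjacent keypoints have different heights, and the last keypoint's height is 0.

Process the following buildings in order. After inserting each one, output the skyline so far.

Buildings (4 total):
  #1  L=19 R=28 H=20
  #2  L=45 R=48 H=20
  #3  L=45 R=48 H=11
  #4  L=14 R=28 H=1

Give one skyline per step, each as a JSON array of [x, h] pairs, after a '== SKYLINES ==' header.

== SKYLINES ==
[[19,20],[28,0]]
[[19,20],[28,0],[45,20],[48,0]]
[[19,20],[28,0],[45,20],[48,0]]
[[14,1],[19,20],[28,0],[45,20],[48,0]]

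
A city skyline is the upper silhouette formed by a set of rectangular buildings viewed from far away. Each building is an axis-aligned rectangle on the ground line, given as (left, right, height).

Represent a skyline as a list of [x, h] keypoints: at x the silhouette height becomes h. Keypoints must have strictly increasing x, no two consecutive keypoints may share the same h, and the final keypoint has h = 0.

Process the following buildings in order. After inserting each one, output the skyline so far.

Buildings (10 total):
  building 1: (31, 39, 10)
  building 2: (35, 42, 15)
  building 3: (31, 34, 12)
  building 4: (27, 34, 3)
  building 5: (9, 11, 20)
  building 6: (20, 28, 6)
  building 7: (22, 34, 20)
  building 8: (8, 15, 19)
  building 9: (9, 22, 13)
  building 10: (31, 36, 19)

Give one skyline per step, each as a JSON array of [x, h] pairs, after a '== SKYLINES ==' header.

== SKYLINES ==
[[31,10],[39,0]]
[[31,10],[35,15],[42,0]]
[[31,12],[34,10],[35,15],[42,0]]
[[27,3],[31,12],[34,10],[35,15],[42,0]]
[[9,20],[11,0],[27,3],[31,12],[34,10],[35,15],[42,0]]
[[9,20],[11,0],[20,6],[28,3],[31,12],[34,10],[35,15],[42,0]]
[[9,20],[11,0],[20,6],[22,20],[34,10],[35,15],[42,0]]
[[8,19],[9,20],[11,19],[15,0],[20,6],[22,20],[34,10],[35,15],[42,0]]
[[8,19],[9,20],[11,19],[15,13],[22,20],[34,10],[35,15],[42,0]]
[[8,19],[9,20],[11,19],[15,13],[22,20],[34,19],[36,15],[42,0]]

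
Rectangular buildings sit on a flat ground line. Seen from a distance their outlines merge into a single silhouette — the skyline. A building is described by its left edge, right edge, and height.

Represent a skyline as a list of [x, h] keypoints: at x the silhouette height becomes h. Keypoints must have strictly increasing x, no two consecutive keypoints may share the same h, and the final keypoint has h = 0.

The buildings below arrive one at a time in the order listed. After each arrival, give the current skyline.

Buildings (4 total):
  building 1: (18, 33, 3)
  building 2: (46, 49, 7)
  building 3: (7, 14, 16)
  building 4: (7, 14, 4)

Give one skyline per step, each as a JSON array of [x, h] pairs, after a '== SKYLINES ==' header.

== SKYLINES ==
[[18,3],[33,0]]
[[18,3],[33,0],[46,7],[49,0]]
[[7,16],[14,0],[18,3],[33,0],[46,7],[49,0]]
[[7,16],[14,0],[18,3],[33,0],[46,7],[49,0]]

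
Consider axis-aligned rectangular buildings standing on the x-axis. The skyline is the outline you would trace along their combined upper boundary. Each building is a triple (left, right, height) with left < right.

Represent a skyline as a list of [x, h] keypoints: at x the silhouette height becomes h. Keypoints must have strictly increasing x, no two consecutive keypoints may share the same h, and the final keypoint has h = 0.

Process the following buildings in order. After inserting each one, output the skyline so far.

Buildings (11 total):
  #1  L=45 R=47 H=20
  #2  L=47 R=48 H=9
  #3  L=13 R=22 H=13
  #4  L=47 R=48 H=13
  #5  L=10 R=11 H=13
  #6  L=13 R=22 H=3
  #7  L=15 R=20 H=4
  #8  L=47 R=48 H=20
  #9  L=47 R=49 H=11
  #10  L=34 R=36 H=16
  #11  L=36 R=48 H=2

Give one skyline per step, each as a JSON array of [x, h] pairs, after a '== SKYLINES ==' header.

== SKYLINES ==
[[45,20],[47,0]]
[[45,20],[47,9],[48,0]]
[[13,13],[22,0],[45,20],[47,9],[48,0]]
[[13,13],[22,0],[45,20],[47,13],[48,0]]
[[10,13],[11,0],[13,13],[22,0],[45,20],[47,13],[48,0]]
[[10,13],[11,0],[13,13],[22,0],[45,20],[47,13],[48,0]]
[[10,13],[11,0],[13,13],[22,0],[45,20],[47,13],[48,0]]
[[10,13],[11,0],[13,13],[22,0],[45,20],[48,0]]
[[10,13],[11,0],[13,13],[22,0],[45,20],[48,11],[49,0]]
[[10,13],[11,0],[13,13],[22,0],[34,16],[36,0],[45,20],[48,11],[49,0]]
[[10,13],[11,0],[13,13],[22,0],[34,16],[36,2],[45,20],[48,11],[49,0]]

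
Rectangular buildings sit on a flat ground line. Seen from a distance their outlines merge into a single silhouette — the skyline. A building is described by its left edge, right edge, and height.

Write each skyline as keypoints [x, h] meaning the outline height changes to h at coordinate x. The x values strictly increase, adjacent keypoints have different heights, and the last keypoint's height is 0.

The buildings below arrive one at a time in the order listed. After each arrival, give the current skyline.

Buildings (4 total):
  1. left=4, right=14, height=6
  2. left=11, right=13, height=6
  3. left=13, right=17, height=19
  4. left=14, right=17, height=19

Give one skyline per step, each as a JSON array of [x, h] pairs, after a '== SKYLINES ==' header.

== SKYLINES ==
[[4,6],[14,0]]
[[4,6],[14,0]]
[[4,6],[13,19],[17,0]]
[[4,6],[13,19],[17,0]]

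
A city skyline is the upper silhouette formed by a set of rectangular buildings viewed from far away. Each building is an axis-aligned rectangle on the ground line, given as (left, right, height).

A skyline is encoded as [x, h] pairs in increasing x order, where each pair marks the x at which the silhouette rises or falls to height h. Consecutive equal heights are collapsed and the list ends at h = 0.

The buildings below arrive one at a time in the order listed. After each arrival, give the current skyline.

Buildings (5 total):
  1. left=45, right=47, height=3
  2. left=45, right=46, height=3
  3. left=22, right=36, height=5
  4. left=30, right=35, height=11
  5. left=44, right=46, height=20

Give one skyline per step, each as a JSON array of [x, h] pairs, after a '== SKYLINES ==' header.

== SKYLINES ==
[[45,3],[47,0]]
[[45,3],[47,0]]
[[22,5],[36,0],[45,3],[47,0]]
[[22,5],[30,11],[35,5],[36,0],[45,3],[47,0]]
[[22,5],[30,11],[35,5],[36,0],[44,20],[46,3],[47,0]]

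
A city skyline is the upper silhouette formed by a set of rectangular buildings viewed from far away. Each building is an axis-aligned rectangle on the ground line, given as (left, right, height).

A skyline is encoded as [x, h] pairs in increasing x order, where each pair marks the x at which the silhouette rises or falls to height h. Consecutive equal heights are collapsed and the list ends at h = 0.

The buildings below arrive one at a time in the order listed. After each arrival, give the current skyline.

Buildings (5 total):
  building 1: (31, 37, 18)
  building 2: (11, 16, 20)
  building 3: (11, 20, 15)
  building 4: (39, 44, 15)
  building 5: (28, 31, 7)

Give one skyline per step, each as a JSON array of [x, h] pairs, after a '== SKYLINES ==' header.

== SKYLINES ==
[[31,18],[37,0]]
[[11,20],[16,0],[31,18],[37,0]]
[[11,20],[16,15],[20,0],[31,18],[37,0]]
[[11,20],[16,15],[20,0],[31,18],[37,0],[39,15],[44,0]]
[[11,20],[16,15],[20,0],[28,7],[31,18],[37,0],[39,15],[44,0]]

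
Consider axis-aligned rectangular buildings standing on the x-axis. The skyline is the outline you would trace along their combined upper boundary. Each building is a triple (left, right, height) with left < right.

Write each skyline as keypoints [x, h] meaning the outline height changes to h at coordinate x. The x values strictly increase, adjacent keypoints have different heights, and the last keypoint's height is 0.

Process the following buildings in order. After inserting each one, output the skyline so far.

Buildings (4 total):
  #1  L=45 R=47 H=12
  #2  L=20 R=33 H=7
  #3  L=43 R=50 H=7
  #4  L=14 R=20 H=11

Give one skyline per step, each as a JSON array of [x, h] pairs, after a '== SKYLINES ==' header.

== SKYLINES ==
[[45,12],[47,0]]
[[20,7],[33,0],[45,12],[47,0]]
[[20,7],[33,0],[43,7],[45,12],[47,7],[50,0]]
[[14,11],[20,7],[33,0],[43,7],[45,12],[47,7],[50,0]]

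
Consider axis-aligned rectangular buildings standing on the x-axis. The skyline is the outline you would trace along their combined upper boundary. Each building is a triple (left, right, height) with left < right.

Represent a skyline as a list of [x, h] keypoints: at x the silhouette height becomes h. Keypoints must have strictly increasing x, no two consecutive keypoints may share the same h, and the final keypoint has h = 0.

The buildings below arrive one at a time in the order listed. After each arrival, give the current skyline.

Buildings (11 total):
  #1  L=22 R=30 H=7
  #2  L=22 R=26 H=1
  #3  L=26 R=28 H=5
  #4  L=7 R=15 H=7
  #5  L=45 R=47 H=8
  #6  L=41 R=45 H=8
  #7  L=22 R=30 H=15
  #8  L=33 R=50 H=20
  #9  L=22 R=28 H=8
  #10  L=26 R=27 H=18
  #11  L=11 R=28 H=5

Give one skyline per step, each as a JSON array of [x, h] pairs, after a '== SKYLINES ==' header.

== SKYLINES ==
[[22,7],[30,0]]
[[22,7],[30,0]]
[[22,7],[30,0]]
[[7,7],[15,0],[22,7],[30,0]]
[[7,7],[15,0],[22,7],[30,0],[45,8],[47,0]]
[[7,7],[15,0],[22,7],[30,0],[41,8],[47,0]]
[[7,7],[15,0],[22,15],[30,0],[41,8],[47,0]]
[[7,7],[15,0],[22,15],[30,0],[33,20],[50,0]]
[[7,7],[15,0],[22,15],[30,0],[33,20],[50,0]]
[[7,7],[15,0],[22,15],[26,18],[27,15],[30,0],[33,20],[50,0]]
[[7,7],[15,5],[22,15],[26,18],[27,15],[30,0],[33,20],[50,0]]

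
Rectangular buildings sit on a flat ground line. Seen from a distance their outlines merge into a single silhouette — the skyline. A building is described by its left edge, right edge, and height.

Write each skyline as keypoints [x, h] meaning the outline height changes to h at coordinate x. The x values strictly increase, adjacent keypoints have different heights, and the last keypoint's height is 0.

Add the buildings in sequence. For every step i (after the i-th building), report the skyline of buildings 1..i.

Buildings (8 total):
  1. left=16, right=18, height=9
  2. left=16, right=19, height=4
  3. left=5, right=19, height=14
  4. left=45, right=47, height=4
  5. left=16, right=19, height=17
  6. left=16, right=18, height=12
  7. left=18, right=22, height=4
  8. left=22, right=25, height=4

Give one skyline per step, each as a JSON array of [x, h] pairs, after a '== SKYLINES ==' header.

== SKYLINES ==
[[16,9],[18,0]]
[[16,9],[18,4],[19,0]]
[[5,14],[19,0]]
[[5,14],[19,0],[45,4],[47,0]]
[[5,14],[16,17],[19,0],[45,4],[47,0]]
[[5,14],[16,17],[19,0],[45,4],[47,0]]
[[5,14],[16,17],[19,4],[22,0],[45,4],[47,0]]
[[5,14],[16,17],[19,4],[25,0],[45,4],[47,0]]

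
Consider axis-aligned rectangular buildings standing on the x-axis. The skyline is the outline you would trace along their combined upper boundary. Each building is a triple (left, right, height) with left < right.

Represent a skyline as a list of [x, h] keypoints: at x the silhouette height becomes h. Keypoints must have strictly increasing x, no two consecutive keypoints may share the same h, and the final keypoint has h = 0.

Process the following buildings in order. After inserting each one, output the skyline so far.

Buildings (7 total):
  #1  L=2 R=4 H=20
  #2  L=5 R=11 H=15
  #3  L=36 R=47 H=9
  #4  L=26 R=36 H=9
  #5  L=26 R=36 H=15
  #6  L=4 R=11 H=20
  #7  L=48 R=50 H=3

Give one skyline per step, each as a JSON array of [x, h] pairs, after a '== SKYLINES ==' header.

== SKYLINES ==
[[2,20],[4,0]]
[[2,20],[4,0],[5,15],[11,0]]
[[2,20],[4,0],[5,15],[11,0],[36,9],[47,0]]
[[2,20],[4,0],[5,15],[11,0],[26,9],[47,0]]
[[2,20],[4,0],[5,15],[11,0],[26,15],[36,9],[47,0]]
[[2,20],[11,0],[26,15],[36,9],[47,0]]
[[2,20],[11,0],[26,15],[36,9],[47,0],[48,3],[50,0]]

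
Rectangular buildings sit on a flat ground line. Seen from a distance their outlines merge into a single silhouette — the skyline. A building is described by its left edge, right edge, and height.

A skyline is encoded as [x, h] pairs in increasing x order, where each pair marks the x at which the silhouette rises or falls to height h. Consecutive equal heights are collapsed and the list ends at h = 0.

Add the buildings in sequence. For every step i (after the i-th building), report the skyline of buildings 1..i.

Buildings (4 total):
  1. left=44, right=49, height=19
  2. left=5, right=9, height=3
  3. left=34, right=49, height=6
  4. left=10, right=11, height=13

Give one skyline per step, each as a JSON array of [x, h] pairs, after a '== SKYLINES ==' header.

== SKYLINES ==
[[44,19],[49,0]]
[[5,3],[9,0],[44,19],[49,0]]
[[5,3],[9,0],[34,6],[44,19],[49,0]]
[[5,3],[9,0],[10,13],[11,0],[34,6],[44,19],[49,0]]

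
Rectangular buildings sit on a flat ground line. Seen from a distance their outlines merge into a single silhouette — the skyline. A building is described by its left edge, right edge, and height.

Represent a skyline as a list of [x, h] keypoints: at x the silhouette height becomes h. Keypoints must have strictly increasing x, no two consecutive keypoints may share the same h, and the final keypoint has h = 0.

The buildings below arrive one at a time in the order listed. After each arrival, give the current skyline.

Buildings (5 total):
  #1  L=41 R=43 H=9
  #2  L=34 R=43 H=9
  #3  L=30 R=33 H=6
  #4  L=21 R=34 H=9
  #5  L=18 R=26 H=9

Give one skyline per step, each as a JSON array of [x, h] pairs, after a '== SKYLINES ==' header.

== SKYLINES ==
[[41,9],[43,0]]
[[34,9],[43,0]]
[[30,6],[33,0],[34,9],[43,0]]
[[21,9],[43,0]]
[[18,9],[43,0]]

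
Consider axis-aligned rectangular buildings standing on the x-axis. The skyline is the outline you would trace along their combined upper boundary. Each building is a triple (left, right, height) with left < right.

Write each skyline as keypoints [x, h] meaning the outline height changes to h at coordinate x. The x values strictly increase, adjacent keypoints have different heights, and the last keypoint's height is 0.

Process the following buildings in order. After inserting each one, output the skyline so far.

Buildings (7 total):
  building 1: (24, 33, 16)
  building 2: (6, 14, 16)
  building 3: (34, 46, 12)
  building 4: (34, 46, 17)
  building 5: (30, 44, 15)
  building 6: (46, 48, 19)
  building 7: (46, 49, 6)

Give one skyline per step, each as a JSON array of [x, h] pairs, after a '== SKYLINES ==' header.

== SKYLINES ==
[[24,16],[33,0]]
[[6,16],[14,0],[24,16],[33,0]]
[[6,16],[14,0],[24,16],[33,0],[34,12],[46,0]]
[[6,16],[14,0],[24,16],[33,0],[34,17],[46,0]]
[[6,16],[14,0],[24,16],[33,15],[34,17],[46,0]]
[[6,16],[14,0],[24,16],[33,15],[34,17],[46,19],[48,0]]
[[6,16],[14,0],[24,16],[33,15],[34,17],[46,19],[48,6],[49,0]]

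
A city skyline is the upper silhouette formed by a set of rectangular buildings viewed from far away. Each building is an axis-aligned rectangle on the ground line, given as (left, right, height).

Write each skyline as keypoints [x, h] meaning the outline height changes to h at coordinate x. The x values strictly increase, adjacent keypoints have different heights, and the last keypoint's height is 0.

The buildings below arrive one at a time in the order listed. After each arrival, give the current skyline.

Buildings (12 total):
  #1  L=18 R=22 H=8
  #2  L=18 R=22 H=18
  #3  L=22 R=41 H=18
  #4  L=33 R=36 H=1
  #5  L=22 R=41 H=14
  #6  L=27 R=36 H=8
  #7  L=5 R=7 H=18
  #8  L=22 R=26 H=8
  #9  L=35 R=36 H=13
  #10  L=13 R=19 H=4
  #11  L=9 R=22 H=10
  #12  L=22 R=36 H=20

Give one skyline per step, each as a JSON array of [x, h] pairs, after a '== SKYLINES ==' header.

== SKYLINES ==
[[18,8],[22,0]]
[[18,18],[22,0]]
[[18,18],[41,0]]
[[18,18],[41,0]]
[[18,18],[41,0]]
[[18,18],[41,0]]
[[5,18],[7,0],[18,18],[41,0]]
[[5,18],[7,0],[18,18],[41,0]]
[[5,18],[7,0],[18,18],[41,0]]
[[5,18],[7,0],[13,4],[18,18],[41,0]]
[[5,18],[7,0],[9,10],[18,18],[41,0]]
[[5,18],[7,0],[9,10],[18,18],[22,20],[36,18],[41,0]]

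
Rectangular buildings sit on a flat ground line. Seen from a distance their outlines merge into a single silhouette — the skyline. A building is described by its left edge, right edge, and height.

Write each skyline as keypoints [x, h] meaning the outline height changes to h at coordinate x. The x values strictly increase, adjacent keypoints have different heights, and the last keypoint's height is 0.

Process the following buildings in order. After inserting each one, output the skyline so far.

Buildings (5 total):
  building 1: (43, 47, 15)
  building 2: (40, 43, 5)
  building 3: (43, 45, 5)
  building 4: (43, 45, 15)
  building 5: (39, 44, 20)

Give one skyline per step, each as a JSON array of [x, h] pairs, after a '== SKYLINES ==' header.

== SKYLINES ==
[[43,15],[47,0]]
[[40,5],[43,15],[47,0]]
[[40,5],[43,15],[47,0]]
[[40,5],[43,15],[47,0]]
[[39,20],[44,15],[47,0]]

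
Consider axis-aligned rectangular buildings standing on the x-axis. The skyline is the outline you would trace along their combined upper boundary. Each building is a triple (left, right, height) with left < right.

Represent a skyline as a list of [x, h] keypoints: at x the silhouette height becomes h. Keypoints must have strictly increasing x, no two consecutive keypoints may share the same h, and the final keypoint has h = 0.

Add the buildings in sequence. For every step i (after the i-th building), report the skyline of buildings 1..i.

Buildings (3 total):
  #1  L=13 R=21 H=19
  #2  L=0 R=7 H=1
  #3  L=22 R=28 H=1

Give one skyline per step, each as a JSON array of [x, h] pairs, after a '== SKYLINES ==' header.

== SKYLINES ==
[[13,19],[21,0]]
[[0,1],[7,0],[13,19],[21,0]]
[[0,1],[7,0],[13,19],[21,0],[22,1],[28,0]]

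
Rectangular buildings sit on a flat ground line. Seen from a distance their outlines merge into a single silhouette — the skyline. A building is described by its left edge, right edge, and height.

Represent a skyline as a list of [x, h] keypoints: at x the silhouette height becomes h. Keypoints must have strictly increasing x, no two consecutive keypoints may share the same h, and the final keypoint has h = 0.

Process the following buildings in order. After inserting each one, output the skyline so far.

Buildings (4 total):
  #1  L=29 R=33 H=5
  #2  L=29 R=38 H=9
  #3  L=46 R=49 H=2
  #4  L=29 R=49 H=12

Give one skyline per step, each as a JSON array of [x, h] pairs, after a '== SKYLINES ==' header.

== SKYLINES ==
[[29,5],[33,0]]
[[29,9],[38,0]]
[[29,9],[38,0],[46,2],[49,0]]
[[29,12],[49,0]]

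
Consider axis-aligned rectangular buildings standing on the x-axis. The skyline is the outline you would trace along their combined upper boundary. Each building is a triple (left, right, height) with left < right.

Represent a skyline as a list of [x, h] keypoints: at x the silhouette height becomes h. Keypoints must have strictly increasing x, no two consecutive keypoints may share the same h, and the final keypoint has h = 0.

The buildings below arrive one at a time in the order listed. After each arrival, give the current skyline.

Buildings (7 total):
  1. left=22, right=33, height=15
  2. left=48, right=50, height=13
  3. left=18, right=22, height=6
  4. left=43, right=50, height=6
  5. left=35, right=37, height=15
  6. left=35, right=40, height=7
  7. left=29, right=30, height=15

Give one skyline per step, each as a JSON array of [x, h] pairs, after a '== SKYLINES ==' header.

== SKYLINES ==
[[22,15],[33,0]]
[[22,15],[33,0],[48,13],[50,0]]
[[18,6],[22,15],[33,0],[48,13],[50,0]]
[[18,6],[22,15],[33,0],[43,6],[48,13],[50,0]]
[[18,6],[22,15],[33,0],[35,15],[37,0],[43,6],[48,13],[50,0]]
[[18,6],[22,15],[33,0],[35,15],[37,7],[40,0],[43,6],[48,13],[50,0]]
[[18,6],[22,15],[33,0],[35,15],[37,7],[40,0],[43,6],[48,13],[50,0]]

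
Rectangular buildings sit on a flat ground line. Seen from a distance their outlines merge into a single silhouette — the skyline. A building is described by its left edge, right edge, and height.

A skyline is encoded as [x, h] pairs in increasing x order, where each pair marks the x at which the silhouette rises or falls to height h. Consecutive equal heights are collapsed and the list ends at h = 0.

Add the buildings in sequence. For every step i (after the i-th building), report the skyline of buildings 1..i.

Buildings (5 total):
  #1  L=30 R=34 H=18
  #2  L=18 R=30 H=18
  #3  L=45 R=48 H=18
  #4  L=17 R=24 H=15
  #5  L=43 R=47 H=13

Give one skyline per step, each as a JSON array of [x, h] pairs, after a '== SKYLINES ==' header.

== SKYLINES ==
[[30,18],[34,0]]
[[18,18],[34,0]]
[[18,18],[34,0],[45,18],[48,0]]
[[17,15],[18,18],[34,0],[45,18],[48,0]]
[[17,15],[18,18],[34,0],[43,13],[45,18],[48,0]]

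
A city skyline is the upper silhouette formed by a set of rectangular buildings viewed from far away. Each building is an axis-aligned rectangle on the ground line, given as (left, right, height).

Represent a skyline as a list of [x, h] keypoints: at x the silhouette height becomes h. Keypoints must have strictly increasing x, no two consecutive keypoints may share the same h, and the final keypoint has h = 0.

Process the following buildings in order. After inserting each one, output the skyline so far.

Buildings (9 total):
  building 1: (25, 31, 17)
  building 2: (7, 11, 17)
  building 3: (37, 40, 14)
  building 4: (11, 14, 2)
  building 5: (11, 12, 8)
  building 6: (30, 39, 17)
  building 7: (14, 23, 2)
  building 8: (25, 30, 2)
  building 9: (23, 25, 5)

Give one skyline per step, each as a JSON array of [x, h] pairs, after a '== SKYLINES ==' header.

== SKYLINES ==
[[25,17],[31,0]]
[[7,17],[11,0],[25,17],[31,0]]
[[7,17],[11,0],[25,17],[31,0],[37,14],[40,0]]
[[7,17],[11,2],[14,0],[25,17],[31,0],[37,14],[40,0]]
[[7,17],[11,8],[12,2],[14,0],[25,17],[31,0],[37,14],[40,0]]
[[7,17],[11,8],[12,2],[14,0],[25,17],[39,14],[40,0]]
[[7,17],[11,8],[12,2],[23,0],[25,17],[39,14],[40,0]]
[[7,17],[11,8],[12,2],[23,0],[25,17],[39,14],[40,0]]
[[7,17],[11,8],[12,2],[23,5],[25,17],[39,14],[40,0]]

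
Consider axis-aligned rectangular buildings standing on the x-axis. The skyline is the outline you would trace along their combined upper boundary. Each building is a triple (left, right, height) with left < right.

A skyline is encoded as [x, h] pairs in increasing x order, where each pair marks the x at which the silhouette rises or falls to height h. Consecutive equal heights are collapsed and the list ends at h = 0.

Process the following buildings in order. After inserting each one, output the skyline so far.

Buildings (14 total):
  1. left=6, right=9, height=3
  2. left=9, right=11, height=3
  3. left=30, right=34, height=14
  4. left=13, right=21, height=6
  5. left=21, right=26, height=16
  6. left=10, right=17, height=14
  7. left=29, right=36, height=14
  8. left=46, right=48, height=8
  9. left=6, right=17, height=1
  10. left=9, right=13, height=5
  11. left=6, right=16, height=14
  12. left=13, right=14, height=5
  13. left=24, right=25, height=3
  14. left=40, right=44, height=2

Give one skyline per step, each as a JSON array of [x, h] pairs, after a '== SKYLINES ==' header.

== SKYLINES ==
[[6,3],[9,0]]
[[6,3],[11,0]]
[[6,3],[11,0],[30,14],[34,0]]
[[6,3],[11,0],[13,6],[21,0],[30,14],[34,0]]
[[6,3],[11,0],[13,6],[21,16],[26,0],[30,14],[34,0]]
[[6,3],[10,14],[17,6],[21,16],[26,0],[30,14],[34,0]]
[[6,3],[10,14],[17,6],[21,16],[26,0],[29,14],[36,0]]
[[6,3],[10,14],[17,6],[21,16],[26,0],[29,14],[36,0],[46,8],[48,0]]
[[6,3],[10,14],[17,6],[21,16],[26,0],[29,14],[36,0],[46,8],[48,0]]
[[6,3],[9,5],[10,14],[17,6],[21,16],[26,0],[29,14],[36,0],[46,8],[48,0]]
[[6,14],[17,6],[21,16],[26,0],[29,14],[36,0],[46,8],[48,0]]
[[6,14],[17,6],[21,16],[26,0],[29,14],[36,0],[46,8],[48,0]]
[[6,14],[17,6],[21,16],[26,0],[29,14],[36,0],[46,8],[48,0]]
[[6,14],[17,6],[21,16],[26,0],[29,14],[36,0],[40,2],[44,0],[46,8],[48,0]]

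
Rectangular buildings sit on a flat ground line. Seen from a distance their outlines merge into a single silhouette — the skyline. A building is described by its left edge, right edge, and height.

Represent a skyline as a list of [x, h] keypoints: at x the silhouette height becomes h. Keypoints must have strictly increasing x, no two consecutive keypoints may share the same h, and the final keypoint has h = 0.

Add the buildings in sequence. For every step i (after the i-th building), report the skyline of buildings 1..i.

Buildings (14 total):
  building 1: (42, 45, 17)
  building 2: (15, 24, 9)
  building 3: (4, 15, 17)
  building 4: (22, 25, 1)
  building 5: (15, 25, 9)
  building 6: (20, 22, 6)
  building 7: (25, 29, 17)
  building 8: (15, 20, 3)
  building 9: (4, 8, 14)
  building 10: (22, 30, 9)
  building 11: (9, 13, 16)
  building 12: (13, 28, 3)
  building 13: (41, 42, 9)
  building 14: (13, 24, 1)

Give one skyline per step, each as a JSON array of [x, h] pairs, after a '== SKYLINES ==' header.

== SKYLINES ==
[[42,17],[45,0]]
[[15,9],[24,0],[42,17],[45,0]]
[[4,17],[15,9],[24,0],[42,17],[45,0]]
[[4,17],[15,9],[24,1],[25,0],[42,17],[45,0]]
[[4,17],[15,9],[25,0],[42,17],[45,0]]
[[4,17],[15,9],[25,0],[42,17],[45,0]]
[[4,17],[15,9],[25,17],[29,0],[42,17],[45,0]]
[[4,17],[15,9],[25,17],[29,0],[42,17],[45,0]]
[[4,17],[15,9],[25,17],[29,0],[42,17],[45,0]]
[[4,17],[15,9],[25,17],[29,9],[30,0],[42,17],[45,0]]
[[4,17],[15,9],[25,17],[29,9],[30,0],[42,17],[45,0]]
[[4,17],[15,9],[25,17],[29,9],[30,0],[42,17],[45,0]]
[[4,17],[15,9],[25,17],[29,9],[30,0],[41,9],[42,17],[45,0]]
[[4,17],[15,9],[25,17],[29,9],[30,0],[41,9],[42,17],[45,0]]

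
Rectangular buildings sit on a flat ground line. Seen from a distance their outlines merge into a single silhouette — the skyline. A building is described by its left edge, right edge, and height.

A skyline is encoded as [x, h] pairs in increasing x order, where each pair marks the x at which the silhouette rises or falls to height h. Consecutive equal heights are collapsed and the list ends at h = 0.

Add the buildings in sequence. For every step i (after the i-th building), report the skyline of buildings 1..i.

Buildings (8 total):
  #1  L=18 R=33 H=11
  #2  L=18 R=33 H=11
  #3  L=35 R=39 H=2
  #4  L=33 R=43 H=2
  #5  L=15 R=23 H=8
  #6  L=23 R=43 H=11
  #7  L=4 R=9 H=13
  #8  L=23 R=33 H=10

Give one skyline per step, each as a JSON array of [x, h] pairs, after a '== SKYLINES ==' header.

== SKYLINES ==
[[18,11],[33,0]]
[[18,11],[33,0]]
[[18,11],[33,0],[35,2],[39,0]]
[[18,11],[33,2],[43,0]]
[[15,8],[18,11],[33,2],[43,0]]
[[15,8],[18,11],[43,0]]
[[4,13],[9,0],[15,8],[18,11],[43,0]]
[[4,13],[9,0],[15,8],[18,11],[43,0]]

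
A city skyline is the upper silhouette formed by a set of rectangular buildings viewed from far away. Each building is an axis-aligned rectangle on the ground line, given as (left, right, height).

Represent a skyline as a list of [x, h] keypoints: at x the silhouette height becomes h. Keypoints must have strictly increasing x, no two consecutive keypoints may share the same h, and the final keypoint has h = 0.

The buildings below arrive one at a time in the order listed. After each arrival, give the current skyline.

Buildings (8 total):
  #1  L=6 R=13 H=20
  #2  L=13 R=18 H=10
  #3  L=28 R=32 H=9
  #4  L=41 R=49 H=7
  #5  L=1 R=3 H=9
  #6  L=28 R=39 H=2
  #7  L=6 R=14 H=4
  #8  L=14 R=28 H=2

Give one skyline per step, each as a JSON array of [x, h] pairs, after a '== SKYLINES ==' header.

== SKYLINES ==
[[6,20],[13,0]]
[[6,20],[13,10],[18,0]]
[[6,20],[13,10],[18,0],[28,9],[32,0]]
[[6,20],[13,10],[18,0],[28,9],[32,0],[41,7],[49,0]]
[[1,9],[3,0],[6,20],[13,10],[18,0],[28,9],[32,0],[41,7],[49,0]]
[[1,9],[3,0],[6,20],[13,10],[18,0],[28,9],[32,2],[39,0],[41,7],[49,0]]
[[1,9],[3,0],[6,20],[13,10],[18,0],[28,9],[32,2],[39,0],[41,7],[49,0]]
[[1,9],[3,0],[6,20],[13,10],[18,2],[28,9],[32,2],[39,0],[41,7],[49,0]]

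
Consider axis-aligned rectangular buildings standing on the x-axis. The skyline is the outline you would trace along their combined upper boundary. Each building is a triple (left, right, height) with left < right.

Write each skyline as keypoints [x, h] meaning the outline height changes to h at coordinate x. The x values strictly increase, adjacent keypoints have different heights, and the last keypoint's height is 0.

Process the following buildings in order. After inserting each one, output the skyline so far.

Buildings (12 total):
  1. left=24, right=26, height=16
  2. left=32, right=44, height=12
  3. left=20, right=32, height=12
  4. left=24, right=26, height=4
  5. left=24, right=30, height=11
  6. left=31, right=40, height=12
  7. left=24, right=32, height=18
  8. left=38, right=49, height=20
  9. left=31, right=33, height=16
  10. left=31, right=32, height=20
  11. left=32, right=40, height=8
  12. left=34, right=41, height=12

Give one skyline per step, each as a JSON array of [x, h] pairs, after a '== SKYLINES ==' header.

== SKYLINES ==
[[24,16],[26,0]]
[[24,16],[26,0],[32,12],[44,0]]
[[20,12],[24,16],[26,12],[44,0]]
[[20,12],[24,16],[26,12],[44,0]]
[[20,12],[24,16],[26,12],[44,0]]
[[20,12],[24,16],[26,12],[44,0]]
[[20,12],[24,18],[32,12],[44,0]]
[[20,12],[24,18],[32,12],[38,20],[49,0]]
[[20,12],[24,18],[32,16],[33,12],[38,20],[49,0]]
[[20,12],[24,18],[31,20],[32,16],[33,12],[38,20],[49,0]]
[[20,12],[24,18],[31,20],[32,16],[33,12],[38,20],[49,0]]
[[20,12],[24,18],[31,20],[32,16],[33,12],[38,20],[49,0]]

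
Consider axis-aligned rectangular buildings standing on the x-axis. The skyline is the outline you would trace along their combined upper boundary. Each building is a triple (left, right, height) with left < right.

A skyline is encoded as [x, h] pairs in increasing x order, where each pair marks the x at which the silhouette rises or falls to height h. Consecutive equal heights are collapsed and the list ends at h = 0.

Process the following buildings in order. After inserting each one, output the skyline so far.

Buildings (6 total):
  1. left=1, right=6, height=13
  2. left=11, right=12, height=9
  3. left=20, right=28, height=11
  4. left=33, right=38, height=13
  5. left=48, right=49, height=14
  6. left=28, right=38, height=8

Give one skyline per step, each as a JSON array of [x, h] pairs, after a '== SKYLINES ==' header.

== SKYLINES ==
[[1,13],[6,0]]
[[1,13],[6,0],[11,9],[12,0]]
[[1,13],[6,0],[11,9],[12,0],[20,11],[28,0]]
[[1,13],[6,0],[11,9],[12,0],[20,11],[28,0],[33,13],[38,0]]
[[1,13],[6,0],[11,9],[12,0],[20,11],[28,0],[33,13],[38,0],[48,14],[49,0]]
[[1,13],[6,0],[11,9],[12,0],[20,11],[28,8],[33,13],[38,0],[48,14],[49,0]]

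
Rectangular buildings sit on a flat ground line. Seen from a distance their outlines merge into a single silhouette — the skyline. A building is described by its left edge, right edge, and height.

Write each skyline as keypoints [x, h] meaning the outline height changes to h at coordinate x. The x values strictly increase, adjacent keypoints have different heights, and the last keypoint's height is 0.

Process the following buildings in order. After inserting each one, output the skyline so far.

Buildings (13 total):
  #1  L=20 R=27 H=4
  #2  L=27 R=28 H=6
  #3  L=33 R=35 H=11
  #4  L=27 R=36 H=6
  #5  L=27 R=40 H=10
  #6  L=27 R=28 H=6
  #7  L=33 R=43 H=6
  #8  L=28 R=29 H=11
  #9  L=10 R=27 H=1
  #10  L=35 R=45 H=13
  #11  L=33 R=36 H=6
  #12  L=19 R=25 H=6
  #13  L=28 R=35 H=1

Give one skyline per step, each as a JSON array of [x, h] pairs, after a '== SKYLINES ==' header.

== SKYLINES ==
[[20,4],[27,0]]
[[20,4],[27,6],[28,0]]
[[20,4],[27,6],[28,0],[33,11],[35,0]]
[[20,4],[27,6],[33,11],[35,6],[36,0]]
[[20,4],[27,10],[33,11],[35,10],[40,0]]
[[20,4],[27,10],[33,11],[35,10],[40,0]]
[[20,4],[27,10],[33,11],[35,10],[40,6],[43,0]]
[[20,4],[27,10],[28,11],[29,10],[33,11],[35,10],[40,6],[43,0]]
[[10,1],[20,4],[27,10],[28,11],[29,10],[33,11],[35,10],[40,6],[43,0]]
[[10,1],[20,4],[27,10],[28,11],[29,10],[33,11],[35,13],[45,0]]
[[10,1],[20,4],[27,10],[28,11],[29,10],[33,11],[35,13],[45,0]]
[[10,1],[19,6],[25,4],[27,10],[28,11],[29,10],[33,11],[35,13],[45,0]]
[[10,1],[19,6],[25,4],[27,10],[28,11],[29,10],[33,11],[35,13],[45,0]]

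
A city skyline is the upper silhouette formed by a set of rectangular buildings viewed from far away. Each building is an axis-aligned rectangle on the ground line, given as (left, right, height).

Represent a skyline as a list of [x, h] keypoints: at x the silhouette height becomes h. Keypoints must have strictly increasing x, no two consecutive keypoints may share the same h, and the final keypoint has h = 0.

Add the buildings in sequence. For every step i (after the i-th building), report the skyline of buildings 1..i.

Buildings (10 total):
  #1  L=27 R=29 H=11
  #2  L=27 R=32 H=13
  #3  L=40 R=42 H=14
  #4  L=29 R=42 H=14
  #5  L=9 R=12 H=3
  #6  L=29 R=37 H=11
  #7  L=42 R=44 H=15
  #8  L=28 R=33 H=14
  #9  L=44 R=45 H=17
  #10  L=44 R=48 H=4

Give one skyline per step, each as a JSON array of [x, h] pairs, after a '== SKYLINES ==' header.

== SKYLINES ==
[[27,11],[29,0]]
[[27,13],[32,0]]
[[27,13],[32,0],[40,14],[42,0]]
[[27,13],[29,14],[42,0]]
[[9,3],[12,0],[27,13],[29,14],[42,0]]
[[9,3],[12,0],[27,13],[29,14],[42,0]]
[[9,3],[12,0],[27,13],[29,14],[42,15],[44,0]]
[[9,3],[12,0],[27,13],[28,14],[42,15],[44,0]]
[[9,3],[12,0],[27,13],[28,14],[42,15],[44,17],[45,0]]
[[9,3],[12,0],[27,13],[28,14],[42,15],[44,17],[45,4],[48,0]]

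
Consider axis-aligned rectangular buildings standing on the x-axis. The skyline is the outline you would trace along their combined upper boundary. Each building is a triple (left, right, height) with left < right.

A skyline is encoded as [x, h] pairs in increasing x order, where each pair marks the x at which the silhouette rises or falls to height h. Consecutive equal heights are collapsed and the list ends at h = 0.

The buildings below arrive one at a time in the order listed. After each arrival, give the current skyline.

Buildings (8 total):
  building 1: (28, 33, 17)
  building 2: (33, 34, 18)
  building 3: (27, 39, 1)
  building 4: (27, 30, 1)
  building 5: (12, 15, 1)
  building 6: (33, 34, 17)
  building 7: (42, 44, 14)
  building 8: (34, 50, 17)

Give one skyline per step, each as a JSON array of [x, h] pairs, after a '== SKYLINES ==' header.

== SKYLINES ==
[[28,17],[33,0]]
[[28,17],[33,18],[34,0]]
[[27,1],[28,17],[33,18],[34,1],[39,0]]
[[27,1],[28,17],[33,18],[34,1],[39,0]]
[[12,1],[15,0],[27,1],[28,17],[33,18],[34,1],[39,0]]
[[12,1],[15,0],[27,1],[28,17],[33,18],[34,1],[39,0]]
[[12,1],[15,0],[27,1],[28,17],[33,18],[34,1],[39,0],[42,14],[44,0]]
[[12,1],[15,0],[27,1],[28,17],[33,18],[34,17],[50,0]]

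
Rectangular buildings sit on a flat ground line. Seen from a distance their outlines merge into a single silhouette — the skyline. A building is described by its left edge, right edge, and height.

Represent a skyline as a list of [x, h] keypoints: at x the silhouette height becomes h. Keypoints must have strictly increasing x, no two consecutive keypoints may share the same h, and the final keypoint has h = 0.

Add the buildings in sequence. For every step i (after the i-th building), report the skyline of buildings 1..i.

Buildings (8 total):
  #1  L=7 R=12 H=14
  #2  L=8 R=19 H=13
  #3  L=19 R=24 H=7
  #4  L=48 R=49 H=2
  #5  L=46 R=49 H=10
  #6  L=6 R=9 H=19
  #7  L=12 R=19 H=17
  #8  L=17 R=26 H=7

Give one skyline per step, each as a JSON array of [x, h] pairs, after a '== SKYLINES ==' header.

== SKYLINES ==
[[7,14],[12,0]]
[[7,14],[12,13],[19,0]]
[[7,14],[12,13],[19,7],[24,0]]
[[7,14],[12,13],[19,7],[24,0],[48,2],[49,0]]
[[7,14],[12,13],[19,7],[24,0],[46,10],[49,0]]
[[6,19],[9,14],[12,13],[19,7],[24,0],[46,10],[49,0]]
[[6,19],[9,14],[12,17],[19,7],[24,0],[46,10],[49,0]]
[[6,19],[9,14],[12,17],[19,7],[26,0],[46,10],[49,0]]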